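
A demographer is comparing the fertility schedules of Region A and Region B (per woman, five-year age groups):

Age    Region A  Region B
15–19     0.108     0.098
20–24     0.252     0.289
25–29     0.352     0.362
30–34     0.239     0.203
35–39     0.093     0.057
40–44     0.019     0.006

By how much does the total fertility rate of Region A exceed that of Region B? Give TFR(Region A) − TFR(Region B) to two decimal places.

0.24

Region A:
  Sum of ASFRs = 0.108 + 0.252 + 0.352 + 0.239 + 0.093 + 0.019 = 1.063
  TFR = 5 × 1.063 = 5.315
Region B:
  Sum of ASFRs = 0.098 + 0.289 + 0.362 + 0.203 + 0.057 + 0.006 = 1.015
  TFR = 5 × 1.015 = 5.075
Difference = 5.315 − 5.075 = 0.24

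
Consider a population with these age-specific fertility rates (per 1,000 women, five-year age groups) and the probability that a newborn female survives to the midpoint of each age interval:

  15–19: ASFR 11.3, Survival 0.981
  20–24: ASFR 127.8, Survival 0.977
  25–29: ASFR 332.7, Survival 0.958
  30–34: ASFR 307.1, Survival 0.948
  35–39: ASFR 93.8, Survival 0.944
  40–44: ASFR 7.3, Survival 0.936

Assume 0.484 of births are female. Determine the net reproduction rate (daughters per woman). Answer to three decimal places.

Proportion female at birth = 0.484.
Weighting each age-specific rate by interval width and survival:
  15–19: 5 × 11.3/1000 × 0.981 = 0.05543
  20–24: 5 × 127.8/1000 × 0.977 = 0.62430
  25–29: 5 × 332.7/1000 × 0.958 = 1.59363
  30–34: 5 × 307.1/1000 × 0.948 = 1.45565
  35–39: 5 × 93.8/1000 × 0.944 = 0.44274
  40–44: 5 × 7.3/1000 × 0.936 = 0.03416
Sum = 4.20591
NRR = 0.484 × 4.20591 = 2.03566

2.036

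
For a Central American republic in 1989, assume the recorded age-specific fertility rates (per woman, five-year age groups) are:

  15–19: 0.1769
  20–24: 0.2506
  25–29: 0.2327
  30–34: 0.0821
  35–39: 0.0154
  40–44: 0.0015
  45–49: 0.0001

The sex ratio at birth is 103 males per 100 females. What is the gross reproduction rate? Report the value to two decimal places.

1.87

Proportion female at birth = 100 / (100 + 103) = 0.49261.
Sum of ASFRs = 0.1769 + 0.2506 + 0.2327 + 0.0821 + 0.0154 + 0.0015 + 0.0001 = 0.7593
TFR = 5 × 0.7593 = 3.7965
GRR = 0.49261 × 3.7965 = 1.87019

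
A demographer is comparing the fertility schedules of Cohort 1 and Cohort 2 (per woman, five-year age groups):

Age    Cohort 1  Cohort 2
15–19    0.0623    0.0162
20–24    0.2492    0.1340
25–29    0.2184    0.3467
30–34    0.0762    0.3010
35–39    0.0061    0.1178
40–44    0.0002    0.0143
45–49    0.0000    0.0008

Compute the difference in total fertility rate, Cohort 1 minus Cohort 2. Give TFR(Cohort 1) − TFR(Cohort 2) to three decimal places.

Cohort 1:
  Sum of ASFRs = 0.0623 + 0.2492 + 0.2184 + 0.0762 + 0.0061 + 0.0002 + 0.0000 = 0.6124
  TFR = 5 × 0.6124 = 3.062
Cohort 2:
  Sum of ASFRs = 0.0162 + 0.1340 + 0.3467 + 0.3010 + 0.1178 + 0.0143 + 0.0008 = 0.9308
  TFR = 5 × 0.9308 = 4.654
Difference = 3.062 − 4.654 = -1.592

-1.592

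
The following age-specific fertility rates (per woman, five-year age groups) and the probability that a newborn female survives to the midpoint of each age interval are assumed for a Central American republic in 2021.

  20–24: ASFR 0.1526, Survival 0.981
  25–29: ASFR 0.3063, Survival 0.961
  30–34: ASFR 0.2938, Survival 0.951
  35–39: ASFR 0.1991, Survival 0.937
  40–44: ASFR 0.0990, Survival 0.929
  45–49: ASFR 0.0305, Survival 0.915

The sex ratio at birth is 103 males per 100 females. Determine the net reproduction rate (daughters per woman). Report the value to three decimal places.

2.537

Proportion female at birth = 100 / (100 + 103) = 0.49261.
Per-age-group product (5 × ASFR × survival probability):
  20–24: 5 × 0.1526 × 0.981 = 0.74850
  25–29: 5 × 0.3063 × 0.961 = 1.47177
  30–34: 5 × 0.2938 × 0.951 = 1.39702
  35–39: 5 × 0.1991 × 0.937 = 0.93278
  40–44: 5 × 0.0990 × 0.929 = 0.45986
  45–49: 5 × 0.0305 × 0.915 = 0.13954
Sum = 5.14947
NRR = 0.49261 × 5.14947 = 2.53668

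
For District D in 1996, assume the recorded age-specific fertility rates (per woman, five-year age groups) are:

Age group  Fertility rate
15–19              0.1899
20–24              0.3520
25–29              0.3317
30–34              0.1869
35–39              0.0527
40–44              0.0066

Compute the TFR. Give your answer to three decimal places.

Sum of ASFRs = 0.1899 + 0.3520 + 0.3317 + 0.1869 + 0.0527 + 0.0066 = 1.1198
TFR = 5 × 1.1198 = 5.599

5.599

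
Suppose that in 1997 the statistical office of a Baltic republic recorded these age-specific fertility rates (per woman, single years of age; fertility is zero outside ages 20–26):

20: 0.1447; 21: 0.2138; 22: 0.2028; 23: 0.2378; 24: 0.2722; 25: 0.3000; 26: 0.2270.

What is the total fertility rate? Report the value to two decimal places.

1.60

Sum of ASFRs = 0.1447 + 0.2138 + 0.2028 + 0.2378 + 0.2722 + 0.3000 + 0.2270 = 1.5983
TFR = 1.5983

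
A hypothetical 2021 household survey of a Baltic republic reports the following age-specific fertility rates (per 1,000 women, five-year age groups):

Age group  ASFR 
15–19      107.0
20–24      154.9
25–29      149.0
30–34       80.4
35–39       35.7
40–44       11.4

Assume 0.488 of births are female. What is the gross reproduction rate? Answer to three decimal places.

Proportion female at birth = 0.488.
Sum of ASFRs = 107.0 + 154.9 + 149.0 + 80.4 + 35.7 + 11.4 = 538.4
TFR = 5 × 538.4 / 1000 = 2.692
GRR = 0.488 × 2.692 = 1.31370

1.314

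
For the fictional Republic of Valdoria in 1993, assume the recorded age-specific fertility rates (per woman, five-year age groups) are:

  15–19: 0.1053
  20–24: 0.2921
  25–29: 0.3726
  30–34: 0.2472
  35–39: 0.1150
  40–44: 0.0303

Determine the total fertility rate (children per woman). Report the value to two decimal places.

Sum of ASFRs = 0.1053 + 0.2921 + 0.3726 + 0.2472 + 0.1150 + 0.0303 = 1.1625
TFR = 5 × 1.1625 = 5.8125

5.81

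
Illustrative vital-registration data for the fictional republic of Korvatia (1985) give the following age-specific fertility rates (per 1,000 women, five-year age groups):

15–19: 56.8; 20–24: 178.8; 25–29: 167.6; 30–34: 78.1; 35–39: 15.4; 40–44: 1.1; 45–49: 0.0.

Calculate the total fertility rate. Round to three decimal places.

Sum of ASFRs = 56.8 + 178.8 + 167.6 + 78.1 + 15.4 + 1.1 + 0.0 = 497.8
TFR = 5 × 497.8 / 1000 = 2.489

2.489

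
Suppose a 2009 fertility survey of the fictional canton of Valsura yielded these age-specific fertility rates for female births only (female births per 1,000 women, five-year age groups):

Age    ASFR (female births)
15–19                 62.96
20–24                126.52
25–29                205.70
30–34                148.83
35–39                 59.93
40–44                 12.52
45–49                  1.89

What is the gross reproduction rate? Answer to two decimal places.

Sum of female ASFRs = 62.96 + 126.52 + 205.70 + 148.83 + 59.93 + 12.52 + 1.89 = 618.35
GRR = 5 × 618.35 / 1000 = 3.09175

3.09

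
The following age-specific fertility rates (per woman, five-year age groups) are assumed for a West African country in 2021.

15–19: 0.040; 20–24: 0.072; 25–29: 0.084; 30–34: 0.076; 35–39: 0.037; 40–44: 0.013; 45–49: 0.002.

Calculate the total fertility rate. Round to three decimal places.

Sum of ASFRs = 0.040 + 0.072 + 0.084 + 0.076 + 0.037 + 0.013 + 0.002 = 0.324
TFR = 5 × 0.324 = 1.62

1.620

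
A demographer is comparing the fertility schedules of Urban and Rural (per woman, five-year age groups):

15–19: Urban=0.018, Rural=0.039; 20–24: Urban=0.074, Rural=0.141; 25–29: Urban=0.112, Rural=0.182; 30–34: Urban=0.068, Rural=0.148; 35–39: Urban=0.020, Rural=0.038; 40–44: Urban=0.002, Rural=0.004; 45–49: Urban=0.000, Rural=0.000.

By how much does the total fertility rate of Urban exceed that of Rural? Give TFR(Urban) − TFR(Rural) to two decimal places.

-1.29

Urban:
  Sum of ASFRs = 0.018 + 0.074 + 0.112 + 0.068 + 0.020 + 0.002 + 0.000 = 0.294
  TFR = 5 × 0.294 = 1.47
Rural:
  Sum of ASFRs = 0.039 + 0.141 + 0.182 + 0.148 + 0.038 + 0.004 + 0.000 = 0.552
  TFR = 5 × 0.552 = 2.76
Difference = 1.47 − 2.76 = -1.29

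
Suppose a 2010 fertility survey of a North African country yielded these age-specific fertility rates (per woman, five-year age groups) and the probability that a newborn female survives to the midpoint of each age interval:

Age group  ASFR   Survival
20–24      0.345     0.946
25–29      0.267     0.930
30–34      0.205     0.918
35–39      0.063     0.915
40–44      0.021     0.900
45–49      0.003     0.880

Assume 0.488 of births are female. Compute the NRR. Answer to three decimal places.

Proportion female at birth = 0.488.
Per-age-group product (5 × ASFR × survival probability):
  20–24: 5 × 0.345 × 0.946 = 1.63185
  25–29: 5 × 0.267 × 0.930 = 1.24155
  30–34: 5 × 0.205 × 0.918 = 0.94095
  35–39: 5 × 0.063 × 0.915 = 0.28823
  40–44: 5 × 0.021 × 0.900 = 0.09450
  45–49: 5 × 0.003 × 0.880 = 0.01320
Sum = 4.21028
NRR = 0.488 × 4.21028 = 2.05462

2.055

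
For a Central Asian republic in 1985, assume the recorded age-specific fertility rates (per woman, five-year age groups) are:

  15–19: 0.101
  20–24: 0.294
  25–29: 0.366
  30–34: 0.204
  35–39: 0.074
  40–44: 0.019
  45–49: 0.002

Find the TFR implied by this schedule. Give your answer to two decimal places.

Sum of ASFRs = 0.101 + 0.294 + 0.366 + 0.204 + 0.074 + 0.019 + 0.002 = 1.060
TFR = 5 × 1.060 = 5.3

5.30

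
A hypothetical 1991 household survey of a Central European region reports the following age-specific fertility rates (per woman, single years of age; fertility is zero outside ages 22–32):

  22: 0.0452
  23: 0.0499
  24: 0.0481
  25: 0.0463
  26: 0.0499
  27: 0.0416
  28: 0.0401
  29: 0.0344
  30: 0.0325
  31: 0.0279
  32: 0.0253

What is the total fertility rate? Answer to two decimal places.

0.44

Sum of ASFRs = 0.0452 + 0.0499 + 0.0481 + 0.0463 + 0.0499 + 0.0416 + 0.0401 + 0.0344 + 0.0325 + 0.0279 + 0.0253 = 0.4412
TFR = 0.4412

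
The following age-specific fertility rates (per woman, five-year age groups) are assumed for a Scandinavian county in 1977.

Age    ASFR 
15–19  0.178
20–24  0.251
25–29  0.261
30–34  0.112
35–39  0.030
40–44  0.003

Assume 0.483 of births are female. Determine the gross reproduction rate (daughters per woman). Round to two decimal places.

2.02

Proportion female at birth = 0.483.
Sum of ASFRs = 0.178 + 0.251 + 0.261 + 0.112 + 0.030 + 0.003 = 0.835
TFR = 5 × 0.835 = 4.175
GRR = 0.483 × 4.175 = 2.01653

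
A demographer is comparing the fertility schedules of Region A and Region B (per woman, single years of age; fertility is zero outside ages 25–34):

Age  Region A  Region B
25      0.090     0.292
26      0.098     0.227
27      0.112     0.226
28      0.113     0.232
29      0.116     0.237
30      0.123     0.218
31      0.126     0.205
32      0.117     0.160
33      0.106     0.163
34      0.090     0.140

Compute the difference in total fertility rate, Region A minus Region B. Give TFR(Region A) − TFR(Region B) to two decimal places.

-1.01

Region A:
  Sum of ASFRs = 0.090 + 0.098 + 0.112 + 0.113 + 0.116 + 0.123 + 0.126 + 0.117 + 0.106 + 0.090 = 1.091
  TFR = 1.091
Region B:
  Sum of ASFRs = 0.292 + 0.227 + 0.226 + 0.232 + 0.237 + 0.218 + 0.205 + 0.160 + 0.163 + 0.140 = 2.100
  TFR = 2.1
Difference = 1.091 − 2.1 = -1.009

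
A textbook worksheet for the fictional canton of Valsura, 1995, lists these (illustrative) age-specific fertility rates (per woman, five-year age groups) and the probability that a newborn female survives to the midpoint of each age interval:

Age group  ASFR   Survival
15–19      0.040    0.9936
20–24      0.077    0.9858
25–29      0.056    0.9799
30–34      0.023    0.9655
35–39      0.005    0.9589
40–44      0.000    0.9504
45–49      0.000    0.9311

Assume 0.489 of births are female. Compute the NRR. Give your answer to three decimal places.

0.483

Proportion female at birth = 0.489.
Weighting each age-specific rate by interval width and survival:
  15–19: 5 × 0.040 × 0.9936 = 0.19872
  20–24: 5 × 0.077 × 0.9858 = 0.37953
  25–29: 5 × 0.056 × 0.9799 = 0.27437
  30–34: 5 × 0.023 × 0.9655 = 0.11103
  35–39: 5 × 0.005 × 0.9589 = 0.02397
  40–44: 5 × 0.000 × 0.9504 = 0.00000
  45–49: 5 × 0.000 × 0.9311 = 0.00000
Sum = 0.98762
NRR = 0.489 × 0.98762 = 0.48295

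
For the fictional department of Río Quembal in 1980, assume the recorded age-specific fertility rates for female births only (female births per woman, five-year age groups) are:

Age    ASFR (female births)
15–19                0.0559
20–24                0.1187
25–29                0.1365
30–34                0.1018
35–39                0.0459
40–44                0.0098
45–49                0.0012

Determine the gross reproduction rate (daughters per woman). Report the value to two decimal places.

Sum of female ASFRs = 0.0559 + 0.1187 + 0.1365 + 0.1018 + 0.0459 + 0.0098 + 0.0012 = 0.4698
GRR = 5 × 0.4698 = 2.349

2.35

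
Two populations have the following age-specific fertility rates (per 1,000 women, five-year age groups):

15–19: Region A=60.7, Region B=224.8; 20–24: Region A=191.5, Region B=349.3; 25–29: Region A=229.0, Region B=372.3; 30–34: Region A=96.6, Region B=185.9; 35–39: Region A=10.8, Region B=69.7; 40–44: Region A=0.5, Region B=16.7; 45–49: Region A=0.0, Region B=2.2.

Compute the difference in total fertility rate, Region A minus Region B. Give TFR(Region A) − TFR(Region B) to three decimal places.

Region A:
  Sum of ASFRs = 60.7 + 191.5 + 229.0 + 96.6 + 10.8 + 0.5 + 0.0 = 589.1
  TFR = 5 × 589.1 / 1000 = 2.9455
Region B:
  Sum of ASFRs = 224.8 + 349.3 + 372.3 + 185.9 + 69.7 + 16.7 + 2.2 = 1220.9
  TFR = 5 × 1220.9 / 1000 = 6.1045
Difference = 2.9455 − 6.1045 = -3.159

-3.159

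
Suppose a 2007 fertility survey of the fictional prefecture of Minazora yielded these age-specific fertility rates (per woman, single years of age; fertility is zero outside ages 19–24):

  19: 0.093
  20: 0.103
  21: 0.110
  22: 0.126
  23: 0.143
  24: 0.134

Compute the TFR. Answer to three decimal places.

Sum of ASFRs = 0.093 + 0.103 + 0.110 + 0.126 + 0.143 + 0.134 = 0.709
TFR = 0.709

0.709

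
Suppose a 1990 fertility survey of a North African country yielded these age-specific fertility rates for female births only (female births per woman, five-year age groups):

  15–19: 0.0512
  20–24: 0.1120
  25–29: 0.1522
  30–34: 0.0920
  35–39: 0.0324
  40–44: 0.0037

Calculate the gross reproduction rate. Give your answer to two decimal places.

Sum of female ASFRs = 0.0512 + 0.1120 + 0.1522 + 0.0920 + 0.0324 + 0.0037 = 0.4435
GRR = 5 × 0.4435 = 2.2175

2.22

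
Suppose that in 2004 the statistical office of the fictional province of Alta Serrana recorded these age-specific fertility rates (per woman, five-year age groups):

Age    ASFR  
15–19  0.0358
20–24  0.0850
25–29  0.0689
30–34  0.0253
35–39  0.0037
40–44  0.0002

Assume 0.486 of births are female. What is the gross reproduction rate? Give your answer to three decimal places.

0.532

Proportion female at birth = 0.486.
Sum of ASFRs = 0.0358 + 0.0850 + 0.0689 + 0.0253 + 0.0037 + 0.0002 = 0.2189
TFR = 5 × 0.2189 = 1.0945
GRR = 0.486 × 1.0945 = 0.53193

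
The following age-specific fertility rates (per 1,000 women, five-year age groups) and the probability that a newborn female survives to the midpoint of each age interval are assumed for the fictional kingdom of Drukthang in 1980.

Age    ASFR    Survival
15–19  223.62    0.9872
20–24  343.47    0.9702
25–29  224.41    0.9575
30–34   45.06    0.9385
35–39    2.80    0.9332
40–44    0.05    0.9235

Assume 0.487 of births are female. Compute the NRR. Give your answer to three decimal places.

Proportion female at birth = 0.487.
Weighting each age-specific rate by interval width and survival:
  15–19: 5 × 223.62/1000 × 0.9872 = 1.10379
  20–24: 5 × 343.47/1000 × 0.9702 = 1.66617
  25–29: 5 × 224.41/1000 × 0.9575 = 1.07436
  30–34: 5 × 45.06/1000 × 0.9385 = 0.21144
  35–39: 5 × 2.80/1000 × 0.9332 = 0.01306
  40–44: 5 × 0.05/1000 × 0.9235 = 0.00023
Sum = 4.06905
NRR = 0.487 × 4.06905 = 1.98163
An NRR exceeding 1 indicates intrinsic growth under these rates.

1.982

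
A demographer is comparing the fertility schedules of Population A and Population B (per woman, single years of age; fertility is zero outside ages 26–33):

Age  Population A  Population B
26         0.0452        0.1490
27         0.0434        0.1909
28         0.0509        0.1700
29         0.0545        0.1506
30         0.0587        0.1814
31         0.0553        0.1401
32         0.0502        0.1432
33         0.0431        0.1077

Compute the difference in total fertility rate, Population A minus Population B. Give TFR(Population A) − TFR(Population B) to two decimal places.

-0.83

Population A:
  Sum of ASFRs = 0.0452 + 0.0434 + 0.0509 + 0.0545 + 0.0587 + 0.0553 + 0.0502 + 0.0431 = 0.4013
  TFR = 0.4013
Population B:
  Sum of ASFRs = 0.1490 + 0.1909 + 0.1700 + 0.1506 + 0.1814 + 0.1401 + 0.1432 + 0.1077 = 1.2329
  TFR = 1.2329
Difference = 0.4013 − 1.2329 = -0.8316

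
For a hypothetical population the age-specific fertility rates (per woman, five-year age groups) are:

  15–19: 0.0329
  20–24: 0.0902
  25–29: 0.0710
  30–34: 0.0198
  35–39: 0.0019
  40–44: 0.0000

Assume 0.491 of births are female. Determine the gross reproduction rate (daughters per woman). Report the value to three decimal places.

0.530

Proportion female at birth = 0.491.
Sum of ASFRs = 0.0329 + 0.0902 + 0.0710 + 0.0198 + 0.0019 + 0.0000 = 0.2158
TFR = 5 × 0.2158 = 1.079
GRR = 0.491 × 1.079 = 0.52979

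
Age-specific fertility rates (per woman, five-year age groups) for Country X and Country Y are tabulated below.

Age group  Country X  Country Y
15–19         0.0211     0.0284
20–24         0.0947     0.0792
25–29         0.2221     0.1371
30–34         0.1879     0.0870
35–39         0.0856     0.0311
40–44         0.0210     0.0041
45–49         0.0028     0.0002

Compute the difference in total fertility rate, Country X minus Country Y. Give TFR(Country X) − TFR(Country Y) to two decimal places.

1.34

Country X:
  Sum of ASFRs = 0.0211 + 0.0947 + 0.2221 + 0.1879 + 0.0856 + 0.0210 + 0.0028 = 0.6352
  TFR = 5 × 0.6352 = 3.176
Country Y:
  Sum of ASFRs = 0.0284 + 0.0792 + 0.1371 + 0.0870 + 0.0311 + 0.0041 + 0.0002 = 0.3671
  TFR = 5 × 0.3671 = 1.8355
Difference = 3.176 − 1.8355 = 1.3405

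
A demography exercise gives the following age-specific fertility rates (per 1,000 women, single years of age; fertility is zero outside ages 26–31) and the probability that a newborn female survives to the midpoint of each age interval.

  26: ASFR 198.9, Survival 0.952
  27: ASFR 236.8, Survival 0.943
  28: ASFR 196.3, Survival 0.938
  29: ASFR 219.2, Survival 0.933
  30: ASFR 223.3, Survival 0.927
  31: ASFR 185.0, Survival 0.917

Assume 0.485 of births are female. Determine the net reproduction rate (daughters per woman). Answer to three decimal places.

0.571

Proportion female at birth = 0.485.
Each age group contributes 1 × ASFR × survival:
  26: 1 × 198.9/1000 × 0.952 = 0.18935
  27: 1 × 236.8/1000 × 0.943 = 0.22330
  28: 1 × 196.3/1000 × 0.938 = 0.18413
  29: 1 × 219.2/1000 × 0.933 = 0.20451
  30: 1 × 223.3/1000 × 0.927 = 0.20700
  31: 1 × 185.0/1000 × 0.917 = 0.16965
Sum = 1.17794
NRR = 0.485 × 1.17794 = 0.57130
NRR < 1, so the cohort does not fully replace itself.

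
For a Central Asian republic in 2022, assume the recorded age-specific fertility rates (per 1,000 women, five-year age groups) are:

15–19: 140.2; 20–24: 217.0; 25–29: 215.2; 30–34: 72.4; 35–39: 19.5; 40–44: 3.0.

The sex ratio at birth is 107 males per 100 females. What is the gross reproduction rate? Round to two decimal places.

1.61

Proportion female at birth = 100 / (100 + 107) = 0.48309.
Sum of ASFRs = 140.2 + 217.0 + 215.2 + 72.4 + 19.5 + 3.0 = 667.3
TFR = 5 × 667.3 / 1000 = 3.3365
GRR = 0.48309 × 3.3365 = 1.61183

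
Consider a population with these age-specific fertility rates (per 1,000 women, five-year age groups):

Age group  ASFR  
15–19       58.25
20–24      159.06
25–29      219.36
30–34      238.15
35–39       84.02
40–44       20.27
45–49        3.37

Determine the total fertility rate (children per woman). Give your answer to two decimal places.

3.91

Sum of ASFRs = 58.25 + 159.06 + 219.36 + 238.15 + 84.02 + 20.27 + 3.37 = 782.48
TFR = 5 × 782.48 / 1000 = 3.9124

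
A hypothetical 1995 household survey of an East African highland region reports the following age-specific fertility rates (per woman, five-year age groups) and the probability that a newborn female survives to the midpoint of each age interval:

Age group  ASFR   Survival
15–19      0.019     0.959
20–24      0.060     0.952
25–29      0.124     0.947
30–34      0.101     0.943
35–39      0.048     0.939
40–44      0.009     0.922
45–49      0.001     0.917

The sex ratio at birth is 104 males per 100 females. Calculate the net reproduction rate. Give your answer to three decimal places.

0.839

Proportion female at birth = 100 / (100 + 104) = 0.49020.
Survival-weighted fertility by age (5·fₓ·Sₓ):
  15–19: 5 × 0.019 × 0.959 = 0.09111
  20–24: 5 × 0.060 × 0.952 = 0.28560
  25–29: 5 × 0.124 × 0.947 = 0.58714
  30–34: 5 × 0.101 × 0.943 = 0.47622
  35–39: 5 × 0.048 × 0.939 = 0.22536
  40–44: 5 × 0.009 × 0.922 = 0.04149
  45–49: 5 × 0.001 × 0.917 = 0.00459
Sum = 1.71151
NRR = 0.49020 × 1.71151 = 0.83898
An NRR under 1 implies long-run decline under these rates.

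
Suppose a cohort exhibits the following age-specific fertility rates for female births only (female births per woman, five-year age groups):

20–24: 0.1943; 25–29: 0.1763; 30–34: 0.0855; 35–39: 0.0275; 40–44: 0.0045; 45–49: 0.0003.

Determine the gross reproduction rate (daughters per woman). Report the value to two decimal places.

2.44

Sum of female ASFRs = 0.1943 + 0.1763 + 0.0855 + 0.0275 + 0.0045 + 0.0003 = 0.4884
GRR = 5 × 0.4884 = 2.442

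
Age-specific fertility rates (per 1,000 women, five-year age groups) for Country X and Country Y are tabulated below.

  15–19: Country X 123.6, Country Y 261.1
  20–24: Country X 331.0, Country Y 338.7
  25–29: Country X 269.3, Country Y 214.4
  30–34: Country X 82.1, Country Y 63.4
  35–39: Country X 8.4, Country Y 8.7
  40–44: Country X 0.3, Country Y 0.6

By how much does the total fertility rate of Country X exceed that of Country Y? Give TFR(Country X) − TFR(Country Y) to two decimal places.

-0.36

Country X:
  Sum of ASFRs = 123.6 + 331.0 + 269.3 + 82.1 + 8.4 + 0.3 = 814.7
  TFR = 5 × 814.7 / 1000 = 4.0735
Country Y:
  Sum of ASFRs = 261.1 + 338.7 + 214.4 + 63.4 + 8.7 + 0.6 = 886.9
  TFR = 5 × 886.9 / 1000 = 4.4345
Difference = 4.0735 − 4.4345 = -0.361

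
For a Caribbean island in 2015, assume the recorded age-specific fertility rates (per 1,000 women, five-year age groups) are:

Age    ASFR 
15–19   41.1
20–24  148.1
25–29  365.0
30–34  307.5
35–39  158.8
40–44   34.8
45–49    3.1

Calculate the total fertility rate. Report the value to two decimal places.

5.29

Sum of ASFRs = 41.1 + 148.1 + 365.0 + 307.5 + 158.8 + 34.8 + 3.1 = 1058.4
TFR = 5 × 1058.4 / 1000 = 5.292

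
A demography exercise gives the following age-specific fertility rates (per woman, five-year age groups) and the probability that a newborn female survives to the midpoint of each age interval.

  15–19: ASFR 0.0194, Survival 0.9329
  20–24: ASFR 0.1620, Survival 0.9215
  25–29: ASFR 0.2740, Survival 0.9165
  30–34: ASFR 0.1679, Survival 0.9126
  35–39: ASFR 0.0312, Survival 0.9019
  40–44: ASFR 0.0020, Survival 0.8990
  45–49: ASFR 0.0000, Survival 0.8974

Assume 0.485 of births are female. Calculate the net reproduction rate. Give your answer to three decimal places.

Proportion female at birth = 0.485.
Each age group contributes 5 × ASFR × survival:
  15–19: 5 × 0.0194 × 0.9329 = 0.09049
  20–24: 5 × 0.1620 × 0.9215 = 0.74642
  25–29: 5 × 0.2740 × 0.9165 = 1.25561
  30–34: 5 × 0.1679 × 0.9126 = 0.76613
  35–39: 5 × 0.0312 × 0.9019 = 0.14070
  40–44: 5 × 0.0020 × 0.8990 = 0.00899
  45–49: 5 × 0.0000 × 0.8974 = 0.00000
Sum = 3.00834
NRR = 0.485 × 3.00834 = 1.45904
An NRR exceeding 1 indicates intrinsic growth under these rates.

1.459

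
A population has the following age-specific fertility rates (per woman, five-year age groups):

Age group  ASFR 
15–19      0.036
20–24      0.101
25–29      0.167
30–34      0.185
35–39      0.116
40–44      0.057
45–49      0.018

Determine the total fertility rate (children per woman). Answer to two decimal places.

3.40

Sum of ASFRs = 0.036 + 0.101 + 0.167 + 0.185 + 0.116 + 0.057 + 0.018 = 0.680
TFR = 5 × 0.680 = 3.4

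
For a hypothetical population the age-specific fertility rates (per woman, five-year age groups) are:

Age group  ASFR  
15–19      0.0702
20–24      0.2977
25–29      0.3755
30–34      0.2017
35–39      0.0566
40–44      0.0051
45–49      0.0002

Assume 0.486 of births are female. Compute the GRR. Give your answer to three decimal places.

Proportion female at birth = 0.486.
Sum of ASFRs = 0.0702 + 0.2977 + 0.3755 + 0.2017 + 0.0566 + 0.0051 + 0.0002 = 1.0070
TFR = 5 × 1.0070 = 5.035
GRR = 0.486 × 5.035 = 2.44701

2.447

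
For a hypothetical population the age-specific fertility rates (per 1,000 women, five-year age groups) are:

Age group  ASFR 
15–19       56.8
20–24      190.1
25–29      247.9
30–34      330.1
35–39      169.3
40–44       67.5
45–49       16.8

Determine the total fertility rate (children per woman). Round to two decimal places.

Sum of ASFRs = 56.8 + 190.1 + 247.9 + 330.1 + 169.3 + 67.5 + 16.8 = 1078.5
TFR = 5 × 1078.5 / 1000 = 5.3925

5.39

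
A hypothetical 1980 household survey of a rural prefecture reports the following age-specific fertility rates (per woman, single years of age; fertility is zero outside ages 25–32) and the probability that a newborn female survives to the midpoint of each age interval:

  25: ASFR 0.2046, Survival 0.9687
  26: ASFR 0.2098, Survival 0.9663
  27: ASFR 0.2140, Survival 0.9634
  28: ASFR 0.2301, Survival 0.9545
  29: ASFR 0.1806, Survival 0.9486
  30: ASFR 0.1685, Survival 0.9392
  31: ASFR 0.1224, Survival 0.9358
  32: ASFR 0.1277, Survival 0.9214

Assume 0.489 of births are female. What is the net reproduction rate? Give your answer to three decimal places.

0.679

Proportion female at birth = 0.489.
Per-age-group product (1 × ASFR × survival probability):
  25: 1 × 0.2046 × 0.9687 = 0.19820
  26: 1 × 0.2098 × 0.9663 = 0.20273
  27: 1 × 0.2140 × 0.9634 = 0.20617
  28: 1 × 0.2301 × 0.9545 = 0.21963
  29: 1 × 0.1806 × 0.9486 = 0.17132
  30: 1 × 0.1685 × 0.9392 = 0.15826
  31: 1 × 0.1224 × 0.9358 = 0.11454
  32: 1 × 0.1277 × 0.9214 = 0.11766
Sum = 1.38851
NRR = 0.489 × 1.38851 = 0.67898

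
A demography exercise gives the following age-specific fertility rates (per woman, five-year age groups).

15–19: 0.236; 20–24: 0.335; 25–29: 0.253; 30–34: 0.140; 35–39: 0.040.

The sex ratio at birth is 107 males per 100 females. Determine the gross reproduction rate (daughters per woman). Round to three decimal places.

2.425

Proportion female at birth = 100 / (100 + 107) = 0.48309.
Sum of ASFRs = 0.236 + 0.335 + 0.253 + 0.140 + 0.040 = 1.004
TFR = 5 × 1.004 = 5.02
GRR = 0.48309 × 5.02 = 2.42511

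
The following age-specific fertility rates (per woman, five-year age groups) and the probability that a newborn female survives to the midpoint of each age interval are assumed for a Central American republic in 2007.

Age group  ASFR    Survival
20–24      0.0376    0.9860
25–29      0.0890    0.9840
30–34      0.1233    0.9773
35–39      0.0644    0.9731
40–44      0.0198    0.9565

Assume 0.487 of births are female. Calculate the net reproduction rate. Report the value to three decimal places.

Proportion female at birth = 0.487.
Each age group contributes 5 × ASFR × survival:
  20–24: 5 × 0.0376 × 0.9860 = 0.18537
  25–29: 5 × 0.0890 × 0.9840 = 0.43788
  30–34: 5 × 0.1233 × 0.9773 = 0.60251
  35–39: 5 × 0.0644 × 0.9731 = 0.31334
  40–44: 5 × 0.0198 × 0.9565 = 0.09469
Sum = 1.63379
NRR = 0.487 × 1.63379 = 0.79566

0.796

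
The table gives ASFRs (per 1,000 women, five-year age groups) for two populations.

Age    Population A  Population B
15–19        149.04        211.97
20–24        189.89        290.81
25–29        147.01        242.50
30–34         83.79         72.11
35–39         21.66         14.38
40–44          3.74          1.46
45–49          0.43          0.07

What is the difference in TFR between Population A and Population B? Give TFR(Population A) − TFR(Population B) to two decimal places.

-1.19

Population A:
  Sum of ASFRs = 149.04 + 189.89 + 147.01 + 83.79 + 21.66 + 3.74 + 0.43 = 595.56
  TFR = 5 × 595.56 / 1000 = 2.9778
Population B:
  Sum of ASFRs = 211.97 + 290.81 + 242.50 + 72.11 + 14.38 + 1.46 + 0.07 = 833.30
  TFR = 5 × 833.30 / 1000 = 4.1665
Difference = 2.9778 − 4.1665 = -1.1887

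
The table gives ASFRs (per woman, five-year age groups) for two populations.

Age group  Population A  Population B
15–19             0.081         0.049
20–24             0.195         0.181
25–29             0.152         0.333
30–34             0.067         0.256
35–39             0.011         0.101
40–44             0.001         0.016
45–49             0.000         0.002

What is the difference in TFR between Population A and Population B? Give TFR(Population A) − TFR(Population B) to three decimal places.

Population A:
  Sum of ASFRs = 0.081 + 0.195 + 0.152 + 0.067 + 0.011 + 0.001 + 0.000 = 0.507
  TFR = 5 × 0.507 = 2.535
Population B:
  Sum of ASFRs = 0.049 + 0.181 + 0.333 + 0.256 + 0.101 + 0.016 + 0.002 = 0.938
  TFR = 5 × 0.938 = 4.69
Difference = 2.535 − 4.69 = -2.155

-2.155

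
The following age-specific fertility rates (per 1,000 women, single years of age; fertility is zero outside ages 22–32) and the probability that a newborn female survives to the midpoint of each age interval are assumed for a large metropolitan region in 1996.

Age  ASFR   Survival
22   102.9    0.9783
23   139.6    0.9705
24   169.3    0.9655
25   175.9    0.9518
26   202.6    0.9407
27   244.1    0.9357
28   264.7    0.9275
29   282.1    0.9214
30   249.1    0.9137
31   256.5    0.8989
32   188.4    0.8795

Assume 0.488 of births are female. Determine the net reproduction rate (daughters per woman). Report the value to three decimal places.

1.032

Proportion female at birth = 0.488.
Survival-weighted fertility by age (1·fₓ·Sₓ):
  22: 1 × 102.9/1000 × 0.9783 = 0.10067
  23: 1 × 139.6/1000 × 0.9705 = 0.13548
  24: 1 × 169.3/1000 × 0.9655 = 0.16346
  25: 1 × 175.9/1000 × 0.9518 = 0.16742
  26: 1 × 202.6/1000 × 0.9407 = 0.19059
  27: 1 × 244.1/1000 × 0.9357 = 0.22840
  28: 1 × 264.7/1000 × 0.9275 = 0.24551
  29: 1 × 282.1/1000 × 0.9214 = 0.25993
  30: 1 × 249.1/1000 × 0.9137 = 0.22760
  31: 1 × 256.5/1000 × 0.8989 = 0.23057
  32: 1 × 188.4/1000 × 0.8795 = 0.16570
Sum = 2.11533
NRR = 0.488 × 2.11533 = 1.03228
An NRR exceeding 1 indicates intrinsic growth under these rates.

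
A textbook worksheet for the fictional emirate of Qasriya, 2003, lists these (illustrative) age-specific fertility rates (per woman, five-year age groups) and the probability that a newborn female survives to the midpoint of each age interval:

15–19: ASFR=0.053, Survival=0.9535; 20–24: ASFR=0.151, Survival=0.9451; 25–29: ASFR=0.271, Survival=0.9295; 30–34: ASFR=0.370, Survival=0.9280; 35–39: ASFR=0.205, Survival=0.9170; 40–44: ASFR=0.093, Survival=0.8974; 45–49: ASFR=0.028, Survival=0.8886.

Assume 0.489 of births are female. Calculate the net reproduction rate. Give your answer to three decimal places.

2.652

Proportion female at birth = 0.489.
Survival-weighted fertility by age (5·fₓ·Sₓ):
  15–19: 5 × 0.053 × 0.9535 = 0.25268
  20–24: 5 × 0.151 × 0.9451 = 0.71355
  25–29: 5 × 0.271 × 0.9295 = 1.25947
  30–34: 5 × 0.370 × 0.9280 = 1.71680
  35–39: 5 × 0.205 × 0.9170 = 0.93993
  40–44: 5 × 0.093 × 0.8974 = 0.41729
  45–49: 5 × 0.028 × 0.8886 = 0.12440
Sum = 5.42412
NRR = 0.489 × 5.42412 = 2.65239
With NRR above 1 the population is above replacement fertility.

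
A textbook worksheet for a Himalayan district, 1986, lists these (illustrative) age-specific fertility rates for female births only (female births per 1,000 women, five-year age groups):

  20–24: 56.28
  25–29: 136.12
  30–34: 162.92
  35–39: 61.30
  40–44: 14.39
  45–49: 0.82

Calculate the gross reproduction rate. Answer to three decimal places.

2.159

Sum of female ASFRs = 56.28 + 136.12 + 162.92 + 61.30 + 14.39 + 0.82 = 431.83
GRR = 5 × 431.83 / 1000 = 2.15915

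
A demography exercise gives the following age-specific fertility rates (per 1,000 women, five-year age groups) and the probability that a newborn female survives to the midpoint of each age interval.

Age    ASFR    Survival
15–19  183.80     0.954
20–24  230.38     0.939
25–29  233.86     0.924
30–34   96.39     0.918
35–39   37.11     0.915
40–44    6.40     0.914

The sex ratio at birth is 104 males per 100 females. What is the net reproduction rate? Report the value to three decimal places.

Proportion female at birth = 100 / (100 + 104) = 0.49020.
Each age group contributes 5 × ASFR × survival:
  15–19: 5 × 183.80/1000 × 0.954 = 0.87673
  20–24: 5 × 230.38/1000 × 0.939 = 1.08163
  25–29: 5 × 233.86/1000 × 0.924 = 1.08043
  30–34: 5 × 96.39/1000 × 0.918 = 0.44243
  35–39: 5 × 37.11/1000 × 0.915 = 0.16978
  40–44: 5 × 6.40/1000 × 0.914 = 0.02925
Sum = 3.68025
NRR = 0.49020 × 3.68025 = 1.80406
NRR > 1, so each generation more than replaces itself.

1.804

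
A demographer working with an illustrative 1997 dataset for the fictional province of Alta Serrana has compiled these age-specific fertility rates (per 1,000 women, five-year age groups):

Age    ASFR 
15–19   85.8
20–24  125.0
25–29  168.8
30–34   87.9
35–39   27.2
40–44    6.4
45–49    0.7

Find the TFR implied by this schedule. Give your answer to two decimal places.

Sum of ASFRs = 85.8 + 125.0 + 168.8 + 87.9 + 27.2 + 6.4 + 0.7 = 501.8
TFR = 5 × 501.8 / 1000 = 2.509

2.51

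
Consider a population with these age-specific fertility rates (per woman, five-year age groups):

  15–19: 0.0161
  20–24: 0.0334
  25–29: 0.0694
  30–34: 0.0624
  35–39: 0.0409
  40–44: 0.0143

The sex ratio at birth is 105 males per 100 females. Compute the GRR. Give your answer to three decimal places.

0.577

Proportion female at birth = 100 / (100 + 105) = 0.48780.
Sum of ASFRs = 0.0161 + 0.0334 + 0.0694 + 0.0624 + 0.0409 + 0.0143 = 0.2365
TFR = 5 × 0.2365 = 1.1825
GRR = 0.48780 × 1.1825 = 0.57682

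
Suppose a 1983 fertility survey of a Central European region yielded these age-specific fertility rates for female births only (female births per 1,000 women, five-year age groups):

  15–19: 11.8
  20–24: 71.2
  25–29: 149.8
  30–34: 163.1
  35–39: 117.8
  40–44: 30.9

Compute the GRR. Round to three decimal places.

Sum of female ASFRs = 11.8 + 71.2 + 149.8 + 163.1 + 117.8 + 30.9 = 544.6
GRR = 5 × 544.6 / 1000 = 2.723

2.723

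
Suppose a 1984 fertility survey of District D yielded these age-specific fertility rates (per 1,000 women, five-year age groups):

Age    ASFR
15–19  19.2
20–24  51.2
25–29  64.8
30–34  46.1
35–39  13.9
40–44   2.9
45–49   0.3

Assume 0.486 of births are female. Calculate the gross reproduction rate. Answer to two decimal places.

0.48

Proportion female at birth = 0.486.
Sum of ASFRs = 19.2 + 51.2 + 64.8 + 46.1 + 13.9 + 2.9 + 0.3 = 198.4
TFR = 5 × 198.4 / 1000 = 0.992
GRR = 0.486 × 0.992 = 0.48211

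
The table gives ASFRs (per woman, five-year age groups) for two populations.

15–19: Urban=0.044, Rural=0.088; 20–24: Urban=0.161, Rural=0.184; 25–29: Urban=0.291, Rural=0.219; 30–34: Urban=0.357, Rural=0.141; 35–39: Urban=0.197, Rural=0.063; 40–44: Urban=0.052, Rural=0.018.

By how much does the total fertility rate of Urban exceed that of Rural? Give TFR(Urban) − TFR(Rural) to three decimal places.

Urban:
  Sum of ASFRs = 0.044 + 0.161 + 0.291 + 0.357 + 0.197 + 0.052 = 1.102
  TFR = 5 × 1.102 = 5.51
Rural:
  Sum of ASFRs = 0.088 + 0.184 + 0.219 + 0.141 + 0.063 + 0.018 = 0.713
  TFR = 5 × 0.713 = 3.565
Difference = 5.51 − 3.565 = 1.945

1.945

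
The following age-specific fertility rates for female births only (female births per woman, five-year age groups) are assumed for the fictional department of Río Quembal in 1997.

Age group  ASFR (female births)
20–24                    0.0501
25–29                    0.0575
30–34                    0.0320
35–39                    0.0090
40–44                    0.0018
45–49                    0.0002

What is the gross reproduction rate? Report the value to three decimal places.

Sum of female ASFRs = 0.0501 + 0.0575 + 0.0320 + 0.0090 + 0.0018 + 0.0002 = 0.1506
GRR = 5 × 0.1506 = 0.753

0.753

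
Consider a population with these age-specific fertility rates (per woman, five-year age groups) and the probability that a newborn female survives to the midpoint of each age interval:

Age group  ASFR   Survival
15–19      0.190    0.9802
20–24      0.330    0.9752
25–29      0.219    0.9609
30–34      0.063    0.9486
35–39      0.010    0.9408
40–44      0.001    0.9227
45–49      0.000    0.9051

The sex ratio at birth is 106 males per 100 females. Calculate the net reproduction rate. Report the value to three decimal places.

Proportion female at birth = 100 / (100 + 106) = 0.48544.
Weighting each age-specific rate by interval width and survival:
  15–19: 5 × 0.190 × 0.9802 = 0.93119
  20–24: 5 × 0.330 × 0.9752 = 1.60908
  25–29: 5 × 0.219 × 0.9609 = 1.05219
  30–34: 5 × 0.063 × 0.9486 = 0.29881
  35–39: 5 × 0.010 × 0.9408 = 0.04704
  40–44: 5 × 0.001 × 0.9227 = 0.00461
  45–49: 5 × 0.000 × 0.9051 = 0.00000
Sum = 3.94292
NRR = 0.48544 × 3.94292 = 1.91405

1.914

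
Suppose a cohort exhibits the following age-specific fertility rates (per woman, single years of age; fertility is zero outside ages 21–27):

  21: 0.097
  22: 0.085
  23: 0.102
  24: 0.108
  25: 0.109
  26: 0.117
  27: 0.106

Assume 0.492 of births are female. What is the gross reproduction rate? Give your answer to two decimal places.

0.36

Proportion female at birth = 0.492.
Sum of ASFRs = 0.097 + 0.085 + 0.102 + 0.108 + 0.109 + 0.117 + 0.106 = 0.724
TFR = 0.724
GRR = 0.492 × 0.724 = 0.35621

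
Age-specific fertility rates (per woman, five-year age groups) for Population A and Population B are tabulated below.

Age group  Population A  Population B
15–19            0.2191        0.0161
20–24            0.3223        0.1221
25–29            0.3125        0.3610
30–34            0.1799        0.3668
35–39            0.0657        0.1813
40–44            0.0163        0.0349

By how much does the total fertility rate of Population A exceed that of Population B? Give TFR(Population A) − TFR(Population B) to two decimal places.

0.17

Population A:
  Sum of ASFRs = 0.2191 + 0.3223 + 0.3125 + 0.1799 + 0.0657 + 0.0163 = 1.1158
  TFR = 5 × 1.1158 = 5.579
Population B:
  Sum of ASFRs = 0.0161 + 0.1221 + 0.3610 + 0.3668 + 0.1813 + 0.0349 = 1.0822
  TFR = 5 × 1.0822 = 5.411
Difference = 5.579 − 5.411 = 0.168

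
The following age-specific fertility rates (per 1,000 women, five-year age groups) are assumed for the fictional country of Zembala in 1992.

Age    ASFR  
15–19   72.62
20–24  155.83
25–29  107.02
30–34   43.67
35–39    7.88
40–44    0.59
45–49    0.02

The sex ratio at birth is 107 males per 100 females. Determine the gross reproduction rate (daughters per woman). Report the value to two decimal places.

0.94

Proportion female at birth = 100 / (100 + 107) = 0.48309.
Sum of ASFRs = 72.62 + 155.83 + 107.02 + 43.67 + 7.88 + 0.59 + 0.02 = 387.63
TFR = 5 × 387.63 / 1000 = 1.93815
GRR = 0.48309 × 1.93815 = 0.93630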